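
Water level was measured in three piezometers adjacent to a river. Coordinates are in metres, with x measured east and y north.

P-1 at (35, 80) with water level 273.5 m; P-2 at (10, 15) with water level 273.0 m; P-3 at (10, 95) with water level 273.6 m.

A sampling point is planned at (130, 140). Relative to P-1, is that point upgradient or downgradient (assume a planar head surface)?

upgradient

Differences from P-1: to P-2 (Δx, Δy, Δh) = (-25, -65, -0.5); to P-3 = (-25, 15, +0.1).
Determinant of the coordinate differences = (-25)·15 − (-25)·(-65) = -2000.
∂h/∂x = [(-0.5)·15 − (+0.1)·(-65)] / -2000 = +0.0005000
∂h/∂y = [(-25)·(+0.1) − (-25)·(-0.5)] / -2000 = +0.007500
Head at (130, 140) = 273.5 + (+0.0005000)·(95) + (+0.007500)·(60) = 274.00 m.
That is higher than the 273.5 m at P-1, so the point is upgradient.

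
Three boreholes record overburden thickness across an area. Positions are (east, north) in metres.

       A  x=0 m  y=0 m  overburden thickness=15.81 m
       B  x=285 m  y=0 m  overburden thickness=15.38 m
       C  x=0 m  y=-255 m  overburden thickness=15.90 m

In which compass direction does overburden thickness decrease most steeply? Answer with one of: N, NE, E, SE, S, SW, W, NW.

E

∂d/∂x = (15.38 − 15.81) / (285 − 0) = -0.001509
∂d/∂y = (15.90 − 15.81) / (-255 − 0) = -0.0003529
Steepest decrease is along −∇f = (+0.001509 E, +0.0003529 N) → east.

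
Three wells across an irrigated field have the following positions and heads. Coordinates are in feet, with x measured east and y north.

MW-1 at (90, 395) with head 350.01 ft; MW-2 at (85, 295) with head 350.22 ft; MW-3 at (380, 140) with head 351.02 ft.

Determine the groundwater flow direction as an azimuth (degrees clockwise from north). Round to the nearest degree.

324°

With h = a·x + b·y + c and MW-1 as origin, the differences give:
  (-5)·a + (-100)·b = +0.21
  290·a + (-255)·b = +1.01
Eliminate b (×(-255) and ×(-100), subtract): 30275·a = 47.450 → a = ∂h/∂x = +0.001567
Back-substitute: b = ∂h/∂y = -0.002178.
Flow direction (−∇h) has components (-0.001567 E, +0.002178 N).
Azimuth = atan2(E, N) = atan2(-0.001567, +0.002178) = 324.3° ≈ 324°.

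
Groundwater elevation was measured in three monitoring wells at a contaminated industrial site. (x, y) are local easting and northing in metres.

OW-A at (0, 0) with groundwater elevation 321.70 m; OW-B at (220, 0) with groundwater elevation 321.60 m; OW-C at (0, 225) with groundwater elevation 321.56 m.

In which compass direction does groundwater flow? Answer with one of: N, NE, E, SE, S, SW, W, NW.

NE

∂h/∂x = (321.60 − 321.70) / (220 − 0) = -0.0004545
∂h/∂y = (321.56 − 321.70) / (225 − 0) = -0.0006222
Flow = −∇h = (+0.0004545 east, +0.0006222 north), which points northeast.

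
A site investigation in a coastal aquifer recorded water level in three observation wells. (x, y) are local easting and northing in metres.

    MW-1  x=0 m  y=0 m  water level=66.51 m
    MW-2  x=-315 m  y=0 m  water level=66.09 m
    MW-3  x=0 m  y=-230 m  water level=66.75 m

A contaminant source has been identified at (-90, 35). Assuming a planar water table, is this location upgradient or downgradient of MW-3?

downgradient

∂h/∂x = (66.09 − 66.51) / (-315 − 0) = +0.001333
∂h/∂y = (66.75 − 66.51) / (-230 − 0) = -0.001043
Head at (-90, 35) = 66.51 + (+0.001333)·(-90) + (-0.001043)·(35) = 66.35 m.
That is lower than the 66.75 m at MW-3, so the point is downgradient.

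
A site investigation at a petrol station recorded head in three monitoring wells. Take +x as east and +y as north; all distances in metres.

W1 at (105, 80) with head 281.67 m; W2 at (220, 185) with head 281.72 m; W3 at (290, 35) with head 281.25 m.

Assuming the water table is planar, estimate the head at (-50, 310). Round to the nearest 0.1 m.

282.5 m

With h = a·x + b·y + c and W1 as origin, the differences give:
  115·a + 105·b = +0.05
  185·a + (-45)·b = -0.42
Eliminate b (×(-45) and ×105, subtract): -24600·a = 41.850 → a = ∂h/∂x = -0.001701
Back-substitute: b = ∂h/∂y = +0.002339.
h(-50, 310) = 281.67 + (-0.001701)·(-155) + (+0.002339)·(230) = 281.67 +0.264 +0.538 = 282.472 m.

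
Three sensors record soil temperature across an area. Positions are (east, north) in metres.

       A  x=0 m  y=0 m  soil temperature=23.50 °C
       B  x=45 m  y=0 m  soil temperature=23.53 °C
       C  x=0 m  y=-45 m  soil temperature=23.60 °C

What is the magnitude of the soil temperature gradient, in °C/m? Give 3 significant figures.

0.00232 °C/m

∂T/∂x = (23.53 − 23.50) / (45 − 0) = +0.0006667
∂T/∂y = (23.60 − 23.50) / (-45 − 0) = -0.002222
|∇f| = √(0.0006667² + -0.002222²) = 0.00232 °C/m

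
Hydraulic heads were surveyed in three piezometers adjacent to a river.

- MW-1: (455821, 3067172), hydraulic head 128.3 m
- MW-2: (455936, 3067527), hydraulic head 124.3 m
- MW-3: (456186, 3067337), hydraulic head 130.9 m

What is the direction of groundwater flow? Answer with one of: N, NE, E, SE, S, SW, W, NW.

Taking MW-1 as reference: MW-2−MW-1 = (115, 355, -4.0); MW-3−MW-1 = (365, 165, +2.6).
Determinant of the coordinate differences = 115·165 − 365·355 = -110600.
∂h/∂x = [(-4.0)·165 − (+2.6)·355] / -110600 = +0.01431
∂h/∂y = [115·(+2.6) − 365·(-4.0)] / -110600 = -0.01590
Flow = −∇h = (-0.01431 east, +0.01590 north), which points northwest.

NW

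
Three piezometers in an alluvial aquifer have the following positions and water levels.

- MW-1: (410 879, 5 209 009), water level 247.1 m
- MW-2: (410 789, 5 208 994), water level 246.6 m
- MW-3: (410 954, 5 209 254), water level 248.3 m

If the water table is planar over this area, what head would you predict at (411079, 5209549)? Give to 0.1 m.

249.9 m

With h = a·x + b·y + c and MW-1 as origin, the differences give:
  (-90)·a + (-15)·b = -0.5
  75·a + 245·b = +1.2
Eliminate b (×245 and ×(-15), subtract): -20925·a = -104.50 → a = ∂h/∂x = +0.004994
Back-substitute: b = ∂h/∂y = +0.003369.
h(411079, 5209549) = 247.1 + (+0.004994)·(200) + (+0.003369)·(540) = 247.1 +0.999 +1.819 = 249.918 m.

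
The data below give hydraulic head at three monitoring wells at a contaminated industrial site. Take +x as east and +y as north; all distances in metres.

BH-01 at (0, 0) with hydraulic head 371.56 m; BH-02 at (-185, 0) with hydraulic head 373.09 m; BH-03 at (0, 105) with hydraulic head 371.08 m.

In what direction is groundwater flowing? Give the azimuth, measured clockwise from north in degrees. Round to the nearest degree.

∂h/∂x = (373.09 − 371.56) / (-185 − 0) = -0.008270
∂h/∂y = (371.08 − 371.56) / (105 − 0) = -0.004571
Flow direction (−∇h) has components (+0.008270 E, +0.004571 N).
Azimuth = atan2(E, N) = atan2(+0.008270, +0.004571) = 61.1° ≈ 061°.

061°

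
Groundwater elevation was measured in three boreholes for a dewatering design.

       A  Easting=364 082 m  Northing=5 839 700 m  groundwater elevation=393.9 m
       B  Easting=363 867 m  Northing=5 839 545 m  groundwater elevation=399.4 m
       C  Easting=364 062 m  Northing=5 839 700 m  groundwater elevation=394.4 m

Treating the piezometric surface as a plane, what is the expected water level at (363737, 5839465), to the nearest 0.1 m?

Differences from A: to B (Δx, Δy, Δh) = (-215, -155, +5.5); to C = (-20, 0, +0.5).
Determinant of the coordinate differences = (-215)·0 − (-20)·(-155) = -3100.
∂h/∂x = [(+5.5)·0 − (+0.5)·(-155)] / -3100 = -0.02500
∂h/∂y = [(-215)·(+0.5) − (-20)·(+5.5)] / -3100 = -0.0008065
h(363737, 5839465) = 393.9 + (-0.02500)·(-345) + (-0.0008065)·(-235) = 393.9 +8.625 +0.190 = 402.715 m.

402.7 m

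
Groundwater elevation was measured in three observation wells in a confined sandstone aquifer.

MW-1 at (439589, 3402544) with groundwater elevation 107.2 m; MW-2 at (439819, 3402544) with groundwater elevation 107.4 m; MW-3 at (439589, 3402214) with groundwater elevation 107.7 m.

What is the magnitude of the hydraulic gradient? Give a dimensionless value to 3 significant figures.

∂h/∂x = (107.4 − 107.2) / (439819 − 439589) = +0.0008696
∂h/∂y = (107.7 − 107.2) / (3402214 − 3402544) = -0.001515
|∇h| = √(0.0008696² + -0.001515²) = 0.001747

0.00175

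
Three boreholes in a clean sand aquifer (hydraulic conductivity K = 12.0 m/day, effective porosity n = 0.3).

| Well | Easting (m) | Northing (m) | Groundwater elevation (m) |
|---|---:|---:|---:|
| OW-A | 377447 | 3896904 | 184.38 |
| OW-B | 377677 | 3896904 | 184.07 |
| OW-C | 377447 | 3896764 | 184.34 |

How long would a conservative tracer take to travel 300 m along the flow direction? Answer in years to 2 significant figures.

∂h/∂x = (184.07 − 184.38) / (377677 − 377447) = -0.001348
∂h/∂y = (184.34 − 184.38) / (3896764 − 3896904) = +0.0002857
|∇h| = √(-0.001348² + 0.0002857²) = 0.001378
Seepage velocity v = K·i/n = 12.0 × 0.001378 / 0.3 = 0.05512 m/day.
t = 300 / 0.05512 = 5443 days = 14.9 years.

15 years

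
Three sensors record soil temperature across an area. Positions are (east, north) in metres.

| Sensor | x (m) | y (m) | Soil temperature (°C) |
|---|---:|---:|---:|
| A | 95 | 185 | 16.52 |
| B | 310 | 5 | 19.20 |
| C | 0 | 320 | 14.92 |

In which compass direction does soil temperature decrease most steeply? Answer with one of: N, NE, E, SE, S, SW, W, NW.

Three-point gradient (reference A): Δ to B = (215, -180, +2.68), Δ to C = (-95, 135, -1.60).
∂T/∂x = +0.006189, ∂T/∂y = -0.007497 (det = 11925).
Steepest decrease is along −∇f = (-0.006189 E, +0.007497 N) → northwest.

NW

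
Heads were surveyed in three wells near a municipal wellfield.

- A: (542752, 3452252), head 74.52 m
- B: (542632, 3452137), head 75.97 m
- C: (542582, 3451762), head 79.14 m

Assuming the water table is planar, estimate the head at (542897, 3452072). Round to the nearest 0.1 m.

Taking A as reference: B−A = (-120, -115, +1.45); C−A = (-170, -490, +4.62).
Determinant of the coordinate differences = (-120)·(-490) − (-170)·(-115) = 39250.
∂h/∂x = [(+1.45)·(-490) − (+4.62)·(-115)] / 39250 = -0.004566
∂h/∂y = [(-120)·(+4.62) − (-170)·(+1.45)] / 39250 = -0.007845
h(542897, 3452072) = 74.52 + (-0.004566)·(145) + (-0.007845)·(-180) = 74.52 -0.662 +1.412 = 75.270 m.

75.3 m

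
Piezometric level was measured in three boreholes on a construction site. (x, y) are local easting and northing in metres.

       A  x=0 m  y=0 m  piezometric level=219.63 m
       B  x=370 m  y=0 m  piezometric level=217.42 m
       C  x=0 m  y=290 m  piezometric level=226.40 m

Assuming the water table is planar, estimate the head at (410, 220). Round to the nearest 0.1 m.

∂h/∂x = (217.42 − 219.63) / (370 − 0) = -0.005973
∂h/∂y = (226.40 − 219.63) / (290 − 0) = +0.02334
h(410, 220) = 219.63 + (-0.005973)·(410) + (+0.02334)·(220) = 219.63 -2.449 +5.136 = 222.317 m.

222.3 m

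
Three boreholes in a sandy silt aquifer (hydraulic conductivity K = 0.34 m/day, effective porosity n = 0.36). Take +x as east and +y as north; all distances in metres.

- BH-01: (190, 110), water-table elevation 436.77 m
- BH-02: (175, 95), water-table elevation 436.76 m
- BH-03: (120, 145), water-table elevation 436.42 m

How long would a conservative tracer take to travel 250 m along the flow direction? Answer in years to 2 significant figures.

160 years

With h = a·x + b·y + c and BH-01 as origin, the differences give:
  (-15)·a + (-15)·b = -0.01
  (-70)·a + 35·b = -0.35
Eliminate b (×35 and ×(-15), subtract): -1575·a = -5.600 → a = ∂h/∂x = +0.003556
Back-substitute: b = ∂h/∂y = -0.002889.
|∇h| = √(0.003556² + -0.002889²) = 0.004582
Seepage velocity v = K·i/n = 0.34 × 0.004582 / 0.36 = 0.004327 m/day.
t = 250 / 0.004327 = 5.778e+04 days = 158 years.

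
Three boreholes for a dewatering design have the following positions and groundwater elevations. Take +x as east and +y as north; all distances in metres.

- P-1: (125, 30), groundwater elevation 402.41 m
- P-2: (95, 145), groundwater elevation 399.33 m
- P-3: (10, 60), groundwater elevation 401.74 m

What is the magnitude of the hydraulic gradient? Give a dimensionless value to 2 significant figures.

With h = a·x + b·y + c and P-1 as origin, the differences give:
  (-30)·a + 115·b = -3.08
  (-115)·a + 30·b = -0.67
Eliminate b (×30 and ×115, subtract): 12325·a = -15.350 → a = ∂h/∂x = -0.001245
Back-substitute: b = ∂h/∂y = -0.02711.
|∇h| = √(-0.001245² + -0.02711²) = 0.02714

0.027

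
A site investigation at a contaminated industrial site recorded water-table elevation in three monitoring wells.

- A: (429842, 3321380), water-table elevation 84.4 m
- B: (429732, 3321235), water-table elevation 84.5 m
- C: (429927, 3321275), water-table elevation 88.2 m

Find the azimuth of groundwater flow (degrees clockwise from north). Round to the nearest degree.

308°

Three-point gradient (reference A): Δ to B = (-110, -145, +0.1), Δ to C = (85, -105, +3.8).
∂h/∂x = +0.02264, ∂h/∂y = -0.01786 (det = 23875).
Flow direction (−∇h) has components (-0.02264 E, +0.01786 N).
Azimuth = atan2(E, N) = atan2(-0.02264, +0.01786) = 308.3° ≈ 308°.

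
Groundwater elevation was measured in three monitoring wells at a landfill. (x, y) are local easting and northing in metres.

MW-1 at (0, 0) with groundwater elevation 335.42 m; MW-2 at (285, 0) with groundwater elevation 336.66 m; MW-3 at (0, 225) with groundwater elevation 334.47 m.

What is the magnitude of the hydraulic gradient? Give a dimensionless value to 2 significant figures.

∂h/∂x = (336.66 − 335.42) / (285 − 0) = +0.004351
∂h/∂y = (334.47 − 335.42) / (225 − 0) = -0.004222
|∇h| = √(0.004351² + -0.004222²) = 0.006063

0.0061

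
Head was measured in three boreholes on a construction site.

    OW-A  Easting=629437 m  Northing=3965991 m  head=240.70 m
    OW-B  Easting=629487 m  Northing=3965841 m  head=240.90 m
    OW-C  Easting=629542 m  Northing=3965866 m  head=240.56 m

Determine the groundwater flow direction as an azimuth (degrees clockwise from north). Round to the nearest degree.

059°

With h = a·x + b·y + c and OW-A as origin, the differences give:
  50·a + (-150)·b = +0.20
  105·a + (-125)·b = -0.14
Eliminate b (×(-125) and ×(-150), subtract): 9500·a = -46.000 → a = ∂h/∂x = -0.004842
Back-substitute: b = ∂h/∂y = -0.002947.
Flow direction (−∇h) has components (+0.004842 E, +0.002947 N).
Azimuth = atan2(E, N) = atan2(+0.004842, +0.002947) = 58.7° ≈ 059°.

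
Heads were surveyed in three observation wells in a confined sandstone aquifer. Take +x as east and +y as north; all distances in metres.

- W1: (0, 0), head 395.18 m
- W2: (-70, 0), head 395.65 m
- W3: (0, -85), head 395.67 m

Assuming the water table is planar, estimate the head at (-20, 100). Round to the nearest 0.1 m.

∂h/∂x = (395.65 − 395.18) / (-70 − 0) = -0.006714
∂h/∂y = (395.67 − 395.18) / (-85 − 0) = -0.005765
h(-20, 100) = 395.18 + (-0.006714)·(-20) + (-0.005765)·(100) = 395.18 +0.134 -0.576 = 394.738 m.

394.7 m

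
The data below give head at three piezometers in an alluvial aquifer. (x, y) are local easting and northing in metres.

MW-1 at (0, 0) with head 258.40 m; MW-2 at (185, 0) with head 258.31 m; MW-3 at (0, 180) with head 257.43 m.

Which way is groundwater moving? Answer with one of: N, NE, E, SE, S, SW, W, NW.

∂h/∂x = (258.31 − 258.40) / (185 − 0) = -0.0004865
∂h/∂y = (257.43 − 258.40) / (180 − 0) = -0.005389
Flow = −∇h = (+0.0004865 east, +0.005389 north), which points north.

N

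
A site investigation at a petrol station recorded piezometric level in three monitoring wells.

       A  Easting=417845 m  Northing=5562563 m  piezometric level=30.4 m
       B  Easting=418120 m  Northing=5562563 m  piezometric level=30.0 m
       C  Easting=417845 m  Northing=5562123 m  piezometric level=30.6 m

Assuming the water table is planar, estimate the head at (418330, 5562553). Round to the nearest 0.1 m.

∂h/∂x = (30.0 − 30.4) / (418120 − 417845) = -0.001455
∂h/∂y = (30.6 − 30.4) / (5562123 − 5562563) = -0.0004545
h(418330, 5562553) = 30.4 + (-0.001455)·(485) + (-0.0004545)·(-10) = 30.4 -0.705 +0.005 = 29.699 m.

29.7 m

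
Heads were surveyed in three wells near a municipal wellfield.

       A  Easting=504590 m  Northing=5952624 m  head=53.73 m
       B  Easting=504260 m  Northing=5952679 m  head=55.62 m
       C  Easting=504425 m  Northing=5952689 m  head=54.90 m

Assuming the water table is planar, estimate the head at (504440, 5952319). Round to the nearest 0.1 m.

With h = a·x + b·y + c and A as origin, the differences give:
  (-330)·a + 55·b = +1.89
  (-165)·a + 65·b = +1.17
Eliminate b (×65 and ×55, subtract): -12375·a = 58.500 → a = ∂h/∂x = -0.004727
Back-substitute: b = ∂h/∂y = +0.006000.
h(504440, 5952319) = 53.73 + (-0.004727)·(-150) + (+0.006000)·(-305) = 53.73 +0.709 -1.830 = 52.609 m.

52.6 m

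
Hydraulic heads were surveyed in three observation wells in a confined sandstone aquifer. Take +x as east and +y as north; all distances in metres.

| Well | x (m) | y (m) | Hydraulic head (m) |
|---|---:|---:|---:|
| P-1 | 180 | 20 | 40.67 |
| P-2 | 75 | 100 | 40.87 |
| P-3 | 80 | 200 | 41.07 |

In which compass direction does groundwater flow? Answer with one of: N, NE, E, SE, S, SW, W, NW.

With h = a·x + b·y + c and P-1 as origin, the differences give:
  (-105)·a + 80·b = +0.20
  (-100)·a + 180·b = +0.40
Eliminate b (×180 and ×80, subtract): -10900·a = 4.000 → a = ∂h/∂x = -0.0003670
Back-substitute: b = ∂h/∂y = +0.002018.
Flow = −∇h = (+0.0003670 east, -0.002018 north), which points south.

S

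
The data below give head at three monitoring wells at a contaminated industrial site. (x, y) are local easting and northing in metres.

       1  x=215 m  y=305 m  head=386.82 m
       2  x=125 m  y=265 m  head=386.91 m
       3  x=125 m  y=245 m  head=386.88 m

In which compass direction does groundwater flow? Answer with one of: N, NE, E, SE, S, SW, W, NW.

SE

Taking 1 as reference: 2−1 = (-90, -40, +0.09); 3−1 = (-90, -60, +0.06).
Solve a·Δx + b·Δy = Δh: det = (-90)·(-60) − (-90)·(-40) = 1800.
∂h/∂x = [(+0.09)·(-60) − (+0.06)·(-40)] / 1800 = -0.001667
∂h/∂y = [(-90)·(+0.06) − (-90)·(+0.09)] / 1800 = +0.001500
Flow = −∇h = (+0.001667 east, -0.001500 north), which points southeast.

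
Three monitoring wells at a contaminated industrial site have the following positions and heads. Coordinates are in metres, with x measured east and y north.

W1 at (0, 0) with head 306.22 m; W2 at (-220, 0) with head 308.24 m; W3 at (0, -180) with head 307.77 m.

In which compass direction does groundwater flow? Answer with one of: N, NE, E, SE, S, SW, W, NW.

∂h/∂x = (308.24 − 306.22) / (-220 − 0) = -0.009182
∂h/∂y = (307.77 − 306.22) / (-180 − 0) = -0.008611
Flow = −∇h = (+0.009182 east, +0.008611 north), which points northeast.

NE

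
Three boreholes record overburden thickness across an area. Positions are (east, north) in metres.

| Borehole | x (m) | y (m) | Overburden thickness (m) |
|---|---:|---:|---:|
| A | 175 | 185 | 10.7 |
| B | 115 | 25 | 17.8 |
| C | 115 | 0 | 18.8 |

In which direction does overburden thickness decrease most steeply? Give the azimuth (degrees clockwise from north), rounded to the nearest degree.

Differences from A: to B (Δx, Δy, Δh) = (-60, -160, +7.1); to C = (-60, -185, +8.1).
Solve a·Δx + b·Δy = Δd: det = (-60)·(-185) − (-60)·(-160) = 1500.
∂d/∂x = [(+7.1)·(-185) − (+8.1)·(-160)] / 1500 = -0.01167
∂d/∂y = [(-60)·(+8.1) − (-60)·(+7.1)] / 1500 = -0.04000
Steepest decrease is along −∇f: components (+0.01167 E, +0.04000 N).
Azimuth = atan2(+0.01167, +0.04000) = 16.3° ≈ 016°.

016°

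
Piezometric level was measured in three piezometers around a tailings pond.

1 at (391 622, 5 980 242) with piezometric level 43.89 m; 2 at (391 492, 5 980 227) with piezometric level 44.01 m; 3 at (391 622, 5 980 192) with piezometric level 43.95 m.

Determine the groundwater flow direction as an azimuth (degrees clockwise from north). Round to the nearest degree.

033°

Taking 1 as reference: 2−1 = (-130, -15, +0.12); 3−1 = (0, -50, +0.06).
Determinant of the coordinate differences = (-130)·(-50) − 0·(-15) = 6500.
∂h/∂x = [(+0.12)·(-50) − (+0.06)·(-15)] / 6500 = -0.0007846
∂h/∂y = [(-130)·(+0.06) − 0·(+0.12)] / 6500 = -0.001200
Flow direction (−∇h) has components (+0.0007846 E, +0.001200 N).
Azimuth = atan2(E, N) = atan2(+0.0007846, +0.001200) = 33.2° ≈ 033°.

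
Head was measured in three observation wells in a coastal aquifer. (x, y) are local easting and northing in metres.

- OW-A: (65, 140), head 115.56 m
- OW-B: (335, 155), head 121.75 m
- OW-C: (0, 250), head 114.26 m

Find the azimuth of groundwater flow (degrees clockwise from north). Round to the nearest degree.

266°

Three-point gradient (reference OW-A): Δ to OW-B = (270, 15, +6.19), Δ to OW-C = (-65, 110, -1.30).
∂h/∂x = +0.02283, ∂h/∂y = +0.001674 (det = 30675).
Flow direction (−∇h) has components (-0.02283 E, -0.001674 N).
Azimuth = atan2(E, N) = atan2(-0.02283, -0.001674) = 265.8° ≈ 266°.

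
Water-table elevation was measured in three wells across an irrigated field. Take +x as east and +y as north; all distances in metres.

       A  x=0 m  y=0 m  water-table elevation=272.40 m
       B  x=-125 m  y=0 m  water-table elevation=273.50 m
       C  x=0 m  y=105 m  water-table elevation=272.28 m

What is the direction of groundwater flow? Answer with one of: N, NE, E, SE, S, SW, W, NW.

E

∂h/∂x = (273.50 − 272.40) / (-125 − 0) = -0.008800
∂h/∂y = (272.28 − 272.40) / (105 − 0) = -0.001143
Flow = −∇h = (+0.008800 east, +0.001143 north), which points east.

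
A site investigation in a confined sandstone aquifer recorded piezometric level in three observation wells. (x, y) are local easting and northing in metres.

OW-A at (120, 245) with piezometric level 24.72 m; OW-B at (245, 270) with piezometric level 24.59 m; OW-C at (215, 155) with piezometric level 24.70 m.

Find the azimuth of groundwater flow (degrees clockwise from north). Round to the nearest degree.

051°

With h = a·x + b·y + c and OW-A as origin, the differences give:
  125·a + 25·b = -0.13
  95·a + (-90)·b = -0.02
Eliminate b (×(-90) and ×25, subtract): -13625·a = 12.200 → a = ∂h/∂x = -0.0008954
Back-substitute: b = ∂h/∂y = -0.0007229.
Flow direction (−∇h) has components (+0.0008954 E, +0.0007229 N).
Azimuth = atan2(E, N) = atan2(+0.0008954, +0.0007229) = 51.1° ≈ 051°.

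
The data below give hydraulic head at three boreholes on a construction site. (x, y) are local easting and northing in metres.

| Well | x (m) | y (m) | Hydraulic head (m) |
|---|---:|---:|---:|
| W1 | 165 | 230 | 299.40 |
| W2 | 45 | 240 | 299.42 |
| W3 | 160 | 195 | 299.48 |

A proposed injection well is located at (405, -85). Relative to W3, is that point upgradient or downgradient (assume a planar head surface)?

upgradient

With h = a·x + b·y + c and W1 as origin, the differences give:
  (-120)·a + 10·b = +0.02
  (-5)·a + (-35)·b = +0.08
Eliminate b (×(-35) and ×10, subtract): 4250·a = -1.500 → a = ∂h/∂x = -0.0003529
Back-substitute: b = ∂h/∂y = -0.002235.
Head at (405, -85) = 299.40 + (-0.0003529)·(240) + (-0.002235)·(-315) = 300.02 m.
That is higher than the 299.48 m at W3, so the point is upgradient.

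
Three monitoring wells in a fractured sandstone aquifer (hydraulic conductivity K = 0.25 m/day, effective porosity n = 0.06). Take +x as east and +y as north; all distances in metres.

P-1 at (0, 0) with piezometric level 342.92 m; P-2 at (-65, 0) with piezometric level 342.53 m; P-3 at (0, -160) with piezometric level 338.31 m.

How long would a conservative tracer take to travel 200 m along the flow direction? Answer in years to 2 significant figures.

∂h/∂x = (342.53 − 342.92) / (-65 − 0) = +0.006000
∂h/∂y = (338.31 − 342.92) / (-160 − 0) = +0.02881
|∇h| = √(0.006000² + 0.02881²) = 0.02943
Seepage velocity v = K·i/n = 0.25 × 0.02943 / 0.06 = 0.1226 m/day.
t = 200 / 0.1226 = 1631 days = 4.47 years.

4.5 years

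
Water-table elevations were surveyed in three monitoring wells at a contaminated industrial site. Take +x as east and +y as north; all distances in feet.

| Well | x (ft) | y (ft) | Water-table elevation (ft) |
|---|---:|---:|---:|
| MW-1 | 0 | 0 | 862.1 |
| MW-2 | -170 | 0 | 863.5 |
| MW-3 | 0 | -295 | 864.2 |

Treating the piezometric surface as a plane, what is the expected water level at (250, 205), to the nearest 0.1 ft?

∂h/∂x = (863.5 − 862.1) / (-170 − 0) = -0.008235
∂h/∂y = (864.2 − 862.1) / (-295 − 0) = -0.007119
h(250, 205) = 862.1 + (-0.008235)·(250) + (-0.007119)·(205) = 862.1 -2.059 -1.459 = 858.582 ft.

858.6 ft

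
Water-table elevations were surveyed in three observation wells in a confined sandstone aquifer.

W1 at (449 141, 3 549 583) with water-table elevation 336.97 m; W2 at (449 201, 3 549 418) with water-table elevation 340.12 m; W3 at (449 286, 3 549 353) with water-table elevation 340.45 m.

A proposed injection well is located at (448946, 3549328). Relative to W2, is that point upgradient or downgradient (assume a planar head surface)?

upgradient

Taking W1 as reference: W2−W1 = (60, -165, +3.15); W3−W1 = (145, -230, +3.48).
Determinant of the coordinate differences = 60·(-230) − 145·(-165) = 10125.
∂h/∂x = [(+3.15)·(-230) − (+3.48)·(-165)] / 10125 = -0.01484
∂h/∂y = [60·(+3.48) − 145·(+3.15)] / 10125 = -0.02449
Head at (448946, 3549328) = 336.97 + (-0.01484)·(-195) + (-0.02449)·(-255) = 346.11 m.
That is higher than the 340.12 m at W2, so the point is upgradient.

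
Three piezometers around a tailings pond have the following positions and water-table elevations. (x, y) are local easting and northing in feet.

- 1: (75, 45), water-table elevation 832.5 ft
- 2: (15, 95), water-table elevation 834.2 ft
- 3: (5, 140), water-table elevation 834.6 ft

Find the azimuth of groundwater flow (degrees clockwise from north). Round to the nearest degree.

Taking 1 as reference: 2−1 = (-60, 50, +1.7); 3−1 = (-70, 95, +2.1).
Solve a·Δx + b·Δy = Δh: det = (-60)·95 − (-70)·50 = -2200.
∂h/∂x = [(+1.7)·95 − (+2.1)·50] / -2200 = -0.02568
∂h/∂y = [(-60)·(+2.1) − (-70)·(+1.7)] / -2200 = +0.003182
Flow direction (−∇h) has components (+0.02568 E, -0.003182 N).
Azimuth = atan2(E, N) = atan2(+0.02568, -0.003182) = 97.1° ≈ 097°.

097°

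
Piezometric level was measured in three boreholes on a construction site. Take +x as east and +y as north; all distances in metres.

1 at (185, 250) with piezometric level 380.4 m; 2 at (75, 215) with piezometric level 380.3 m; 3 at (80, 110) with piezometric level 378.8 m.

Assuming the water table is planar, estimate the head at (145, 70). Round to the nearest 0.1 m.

378.0 m

With h = a·x + b·y + c and 1 as origin, the differences give:
  (-110)·a + (-35)·b = -0.1
  (-105)·a + (-140)·b = -1.6
Eliminate b (×(-140) and ×(-35), subtract): 11725·a = -42.00 → a = ∂h/∂x = -0.003582
Back-substitute: b = ∂h/∂y = +0.01412.
h(145, 70) = 380.4 + (-0.003582)·(-40) + (+0.01412)·(-180) = 380.4 +0.143 -2.541 = 378.003 m.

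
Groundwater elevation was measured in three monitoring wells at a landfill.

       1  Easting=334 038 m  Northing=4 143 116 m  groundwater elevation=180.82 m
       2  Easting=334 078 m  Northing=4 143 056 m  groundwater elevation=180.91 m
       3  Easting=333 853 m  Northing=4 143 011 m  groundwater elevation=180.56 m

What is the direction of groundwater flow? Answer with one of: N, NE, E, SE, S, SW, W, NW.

Differences from 1: to 2 (Δx, Δy, Δh) = (40, -60, +0.09); to 3 = (-185, -105, -0.26).
Solve a·Δx + b·Δy = Δh: det = 40·(-105) − (-185)·(-60) = -15300.
∂h/∂x = [(+0.09)·(-105) − (-0.26)·(-60)] / -15300 = +0.001637
∂h/∂y = [40·(-0.26) − (-185)·(+0.09)] / -15300 = -0.0004085
Flow = −∇h = (-0.001637 east, +0.0004085 north), which points west.

W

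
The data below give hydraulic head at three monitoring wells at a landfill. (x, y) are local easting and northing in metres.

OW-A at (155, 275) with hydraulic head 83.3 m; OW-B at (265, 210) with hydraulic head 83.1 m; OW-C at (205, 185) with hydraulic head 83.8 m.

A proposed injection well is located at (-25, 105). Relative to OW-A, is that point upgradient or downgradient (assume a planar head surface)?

upgradient

With h = a·x + b·y + c and OW-A as origin, the differences give:
  110·a + (-65)·b = -0.2
  50·a + (-90)·b = +0.5
Eliminate b (×(-90) and ×(-65), subtract): -6650·a = 50.50 → a = ∂h/∂x = -0.007594
Back-substitute: b = ∂h/∂y = -0.009774.
Head at (-25, 105) = 83.3 + (-0.007594)·(-180) + (-0.009774)·(-170) = 86.33 m.
That is higher than the 83.3 m at OW-A, so the point is upgradient.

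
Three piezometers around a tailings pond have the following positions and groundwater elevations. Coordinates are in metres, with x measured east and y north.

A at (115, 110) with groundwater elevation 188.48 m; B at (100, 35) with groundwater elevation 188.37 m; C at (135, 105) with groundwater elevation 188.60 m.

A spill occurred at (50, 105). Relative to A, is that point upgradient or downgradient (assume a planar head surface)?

downgradient

With h = a·x + b·y + c and A as origin, the differences give:
  (-15)·a + (-75)·b = -0.11
  20·a + (-5)·b = +0.12
Eliminate b (×(-5) and ×(-75), subtract): 1575·a = 9.550 → a = ∂h/∂x = +0.006063
Back-substitute: b = ∂h/∂y = +0.0002540.
Head at (50, 105) = 188.48 + (+0.006063)·(-65) + (+0.0002540)·(-5) = 188.08 m.
That is lower than the 188.48 m at A, so the point is downgradient.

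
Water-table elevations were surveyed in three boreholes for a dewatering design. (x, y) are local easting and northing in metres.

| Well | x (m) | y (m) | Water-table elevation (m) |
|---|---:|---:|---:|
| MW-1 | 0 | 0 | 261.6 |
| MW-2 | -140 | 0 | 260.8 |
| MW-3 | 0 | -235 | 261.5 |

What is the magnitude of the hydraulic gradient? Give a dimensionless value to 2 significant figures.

∂h/∂x = (260.8 − 261.6) / (-140 − 0) = +0.005714
∂h/∂y = (261.5 − 261.6) / (-235 − 0) = +0.0004255
|∇h| = √(0.005714² + 0.0004255²) = 0.00573

0.0057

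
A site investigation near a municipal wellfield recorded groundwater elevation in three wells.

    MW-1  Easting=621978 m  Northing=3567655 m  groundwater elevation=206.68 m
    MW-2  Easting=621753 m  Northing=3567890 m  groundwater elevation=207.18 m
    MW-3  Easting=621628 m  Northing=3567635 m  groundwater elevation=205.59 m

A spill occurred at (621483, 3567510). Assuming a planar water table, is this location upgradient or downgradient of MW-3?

With h = a·x + b·y + c and MW-1 as origin, the differences give:
  (-225)·a + 235·b = +0.50
  (-350)·a + (-20)·b = -1.09
Eliminate b (×(-20) and ×235, subtract): 86750·a = 246.150 → a = ∂h/∂x = +0.002837
Back-substitute: b = ∂h/∂y = +0.004844.
Head at (621483, 3567510) = 206.68 + (+0.002837)·(-495) + (+0.004844)·(-145) = 204.57 m.
That is lower than the 205.59 m at MW-3, so the point is downgradient.

downgradient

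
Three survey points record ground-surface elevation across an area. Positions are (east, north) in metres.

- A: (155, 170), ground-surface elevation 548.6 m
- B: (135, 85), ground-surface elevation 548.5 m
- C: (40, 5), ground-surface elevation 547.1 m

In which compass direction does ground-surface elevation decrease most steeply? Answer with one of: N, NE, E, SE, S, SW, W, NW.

Taking A as reference: B−A = (-20, -85, -0.1); C−A = (-115, -165, -1.5).
Determinant of the coordinate differences = (-20)·(-165) − (-115)·(-85) = -6475.
∂z/∂x = [(-0.1)·(-165) − (-1.5)·(-85)] / -6475 = +0.01714
∂z/∂y = [(-20)·(-1.5) − (-115)·(-0.1)] / -6475 = -0.002857
Steepest decrease is along −∇f = (-0.01714 E, +0.002857 N) → west.

W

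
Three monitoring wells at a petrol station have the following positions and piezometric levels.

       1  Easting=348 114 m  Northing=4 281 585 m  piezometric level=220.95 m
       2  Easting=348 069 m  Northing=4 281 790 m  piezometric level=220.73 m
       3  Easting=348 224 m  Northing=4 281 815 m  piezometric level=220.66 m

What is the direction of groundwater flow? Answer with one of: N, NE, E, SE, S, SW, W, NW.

N

With h = a·x + b·y + c and 1 as origin, the differences give:
  (-45)·a + 205·b = -0.22
  110·a + 230·b = -0.29
Eliminate b (×230 and ×205, subtract): -32900·a = 8.850 → a = ∂h/∂x = -0.0002690
Back-substitute: b = ∂h/∂y = -0.001132.
Flow = −∇h = (+0.0002690 east, +0.001132 north), which points north.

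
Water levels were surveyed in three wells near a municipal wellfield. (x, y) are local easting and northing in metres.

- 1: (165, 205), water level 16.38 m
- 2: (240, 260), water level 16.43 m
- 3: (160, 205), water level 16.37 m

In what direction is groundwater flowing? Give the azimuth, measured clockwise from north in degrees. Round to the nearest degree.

Differences from 1: to 2 (Δx, Δy, Δh) = (75, 55, +0.05); to 3 = (-5, 0, -0.01).
Determinant of the coordinate differences = 75·0 − (-5)·55 = 275.
∂h/∂x = [(+0.05)·0 − (-0.01)·55] / 275 = +0.002000
∂h/∂y = [75·(-0.01) − (-5)·(+0.05)] / 275 = -0.001818
Flow direction (−∇h) has components (-0.002000 E, +0.001818 N).
Azimuth = atan2(E, N) = atan2(-0.002000, +0.001818) = 312.3° ≈ 312°.

312°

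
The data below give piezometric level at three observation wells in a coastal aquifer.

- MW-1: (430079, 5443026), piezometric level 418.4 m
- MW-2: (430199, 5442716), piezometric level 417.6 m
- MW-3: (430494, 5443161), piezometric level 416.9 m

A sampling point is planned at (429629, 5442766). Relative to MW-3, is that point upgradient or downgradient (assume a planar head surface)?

upgradient

Three-point gradient (reference MW-1): Δ to MW-2 = (120, -310, -0.8), Δ to MW-3 = (415, 135, -1.5).
∂h/∂x = -0.003956, ∂h/∂y = +0.001049 (det = 144850).
Head at (429629, 5442766) = 418.4 + (-0.003956)·(-450) + (+0.001049)·(-260) = 419.91 m.
That is higher than the 416.9 m at MW-3, so the point is upgradient.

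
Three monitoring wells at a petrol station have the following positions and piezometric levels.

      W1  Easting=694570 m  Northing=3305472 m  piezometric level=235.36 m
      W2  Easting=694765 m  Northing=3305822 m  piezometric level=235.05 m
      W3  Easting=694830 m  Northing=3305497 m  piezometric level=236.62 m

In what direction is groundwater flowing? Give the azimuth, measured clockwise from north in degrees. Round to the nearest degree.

Taking W1 as reference: W2−W1 = (195, 350, -0.31); W3−W1 = (260, 25, +1.26).
Solve a·Δx + b·Δy = Δh: det = 195·25 − 260·350 = -86125.
∂h/∂x = [(-0.31)·25 − (+1.26)·350] / -86125 = +0.005210
∂h/∂y = [195·(+1.26) − 260·(-0.31)] / -86125 = -0.003789
Flow direction (−∇h) has components (-0.005210 E, +0.003789 N).
Azimuth = atan2(E, N) = atan2(-0.005210, +0.003789) = 306.0° ≈ 306°.

306°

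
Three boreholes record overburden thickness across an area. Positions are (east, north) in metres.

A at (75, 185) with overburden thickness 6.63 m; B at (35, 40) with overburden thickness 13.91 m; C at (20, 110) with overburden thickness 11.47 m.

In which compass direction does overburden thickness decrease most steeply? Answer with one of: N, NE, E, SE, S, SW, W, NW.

With d = a·x + b·y + c and A as origin, the differences give:
  (-40)·a + (-145)·b = +7.28
  (-55)·a + (-75)·b = +4.84
Eliminate b (×(-75) and ×(-145), subtract): -4975·a = 155.800 → a = ∂d/∂x = -0.03132
Back-substitute: b = ∂d/∂y = -0.04157.
Steepest decrease is along −∇f = (+0.03132 E, +0.04157 N) → northeast.

NE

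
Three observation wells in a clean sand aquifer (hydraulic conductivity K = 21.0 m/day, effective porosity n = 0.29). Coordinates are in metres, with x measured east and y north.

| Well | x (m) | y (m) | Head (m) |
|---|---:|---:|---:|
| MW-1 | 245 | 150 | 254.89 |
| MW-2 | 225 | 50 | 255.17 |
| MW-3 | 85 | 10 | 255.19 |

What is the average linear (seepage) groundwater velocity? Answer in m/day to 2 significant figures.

0.22 m/day

Taking MW-1 as reference: MW-2−MW-1 = (-20, -100, +0.28); MW-3−MW-1 = (-160, -140, +0.30).
Solve a·Δx + b·Δy = Δh: det = (-20)·(-140) − (-160)·(-100) = -13200.
∂h/∂x = [(+0.28)·(-140) − (+0.30)·(-100)] / -13200 = +0.0006970
∂h/∂y = [(-20)·(+0.30) − (-160)·(+0.28)] / -13200 = -0.002939
|∇h| = √(0.0006970² + -0.002939²) = 0.003021
Seepage velocity v = K·i/n = 21.0 × 0.003021 / 0.29 = 0.2188 m/day.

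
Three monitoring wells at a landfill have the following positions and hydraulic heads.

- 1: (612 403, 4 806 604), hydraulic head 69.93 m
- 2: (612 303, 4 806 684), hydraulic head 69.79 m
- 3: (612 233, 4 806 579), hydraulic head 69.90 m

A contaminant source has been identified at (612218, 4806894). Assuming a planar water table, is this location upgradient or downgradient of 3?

Three-point gradient (reference 1): Δ to 2 = (-100, 80, -0.14), Δ to 3 = (-170, -25, -0.03).
∂h/∂x = +0.0003665, ∂h/∂y = -0.001292 (det = 16100).
Head at (612218, 4806894) = 69.93 + (+0.0003665)·(-185) + (-0.001292)·(290) = 69.49 m.
That is lower than the 69.90 m at 3, so the point is downgradient.

downgradient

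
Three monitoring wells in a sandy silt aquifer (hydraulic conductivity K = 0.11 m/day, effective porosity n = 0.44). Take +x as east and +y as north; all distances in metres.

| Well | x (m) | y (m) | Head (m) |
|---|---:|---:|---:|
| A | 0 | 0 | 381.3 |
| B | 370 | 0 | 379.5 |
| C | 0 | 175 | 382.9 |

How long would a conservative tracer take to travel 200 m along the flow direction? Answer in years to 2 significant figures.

210 years

∂h/∂x = (379.5 − 381.3) / (370 − 0) = -0.004865
∂h/∂y = (382.9 − 381.3) / (175 − 0) = +0.009143
|∇h| = √(-0.004865² + 0.009143²) = 0.01036
Seepage velocity v = K·i/n = 0.11 × 0.01036 / 0.44 = 0.00259 m/day.
t = 200 / 0.00259 = 7.722e+04 days = 211 years.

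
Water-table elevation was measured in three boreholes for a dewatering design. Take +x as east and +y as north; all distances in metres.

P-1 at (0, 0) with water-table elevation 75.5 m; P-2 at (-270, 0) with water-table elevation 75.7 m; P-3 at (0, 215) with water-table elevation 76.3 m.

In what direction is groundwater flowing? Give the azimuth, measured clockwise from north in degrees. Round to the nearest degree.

∂h/∂x = (75.7 − 75.5) / (-270 − 0) = -0.0007407
∂h/∂y = (76.3 − 75.5) / (215 − 0) = +0.003721
Flow direction (−∇h) has components (+0.0007407 E, -0.003721 N).
Azimuth = atan2(E, N) = atan2(+0.0007407, -0.003721) = 168.7° ≈ 169°.

169°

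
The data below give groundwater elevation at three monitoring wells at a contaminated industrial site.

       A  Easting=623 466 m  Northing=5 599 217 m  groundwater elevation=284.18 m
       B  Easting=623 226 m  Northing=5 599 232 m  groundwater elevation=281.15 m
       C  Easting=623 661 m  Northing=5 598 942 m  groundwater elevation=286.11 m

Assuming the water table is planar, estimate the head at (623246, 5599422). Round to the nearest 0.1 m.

281.8 m

Taking A as reference: B−A = (-240, 15, -3.03); C−A = (195, -275, +1.93).
Determinant of the coordinate differences = (-240)·(-275) − 195·15 = 63075.
∂h/∂x = [(-3.03)·(-275) − (+1.93)·15] / 63075 = +0.01275
∂h/∂y = [(-240)·(+1.93) − 195·(-3.03)] / 63075 = +0.002024
h(623246, 5599422) = 284.18 + (+0.01275)·(-220) + (+0.002024)·(205) = 284.18 -2.805 +0.415 = 281.790 m.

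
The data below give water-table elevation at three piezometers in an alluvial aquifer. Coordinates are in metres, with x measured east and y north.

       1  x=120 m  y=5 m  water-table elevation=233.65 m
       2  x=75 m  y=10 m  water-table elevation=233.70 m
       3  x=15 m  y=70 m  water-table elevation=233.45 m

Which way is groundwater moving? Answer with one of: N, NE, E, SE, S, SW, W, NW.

Three-point gradient (reference 1): Δ to 2 = (-45, 5, +0.05), Δ to 3 = (-105, 65, -0.20).
∂h/∂x = -0.001771, ∂h/∂y = -0.005937 (det = -2400).
Flow = −∇h = (+0.001771 east, +0.005937 north), which points north.

N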